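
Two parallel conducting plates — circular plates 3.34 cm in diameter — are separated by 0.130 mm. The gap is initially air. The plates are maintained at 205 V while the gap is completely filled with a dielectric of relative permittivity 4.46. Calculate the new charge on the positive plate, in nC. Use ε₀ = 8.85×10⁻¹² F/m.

54.5 nC

A = π(3.34/2 cm)² = 8.76×10⁻⁴ m².
Initially C₁ = ε₀A/d = 8.85×10⁻¹² × 8.76×10⁻⁴ / 1.30×10⁻⁴ = 5.96×10⁻¹¹ F.
Q₁ = 1.22×10⁻⁸ C.
Battery connected ⇒ V is held fixed. C₂ = 4.46 C₁ and Q = CV, so Q₂/Q₁ = C₂/C₁ = 4.46.
Q₂ = 4.46 × 1.22×10⁻⁸ = 5.45×10⁻⁸ C.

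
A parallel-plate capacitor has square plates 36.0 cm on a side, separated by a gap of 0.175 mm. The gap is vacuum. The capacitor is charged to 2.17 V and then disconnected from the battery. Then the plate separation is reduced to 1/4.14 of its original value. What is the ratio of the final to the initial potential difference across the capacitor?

V₂/V₁ ≈ 0.242

Isolated ⇒ Q is held fixed.
C₂ = 4.14 C₁ and V = Q/C, so V₂/V₁ = C₁/C₂ = 0.242.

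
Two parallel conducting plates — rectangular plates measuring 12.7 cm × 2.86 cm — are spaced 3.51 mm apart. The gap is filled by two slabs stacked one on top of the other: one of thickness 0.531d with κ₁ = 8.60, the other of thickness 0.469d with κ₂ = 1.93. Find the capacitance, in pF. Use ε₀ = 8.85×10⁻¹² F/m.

C ≈ 30.1 pF

A = 12.7 × 2.86 cm² = 3.63×10⁻³ m².
Stacked slabs ⇒ two capacitors in series, each with the full plate area.
C₁ = κ₁ε₀A/d₁ = 8.60 × 8.85×10⁻¹² × 3.63×10⁻³ / 1.86×10⁻³ = 1.48×10⁻¹⁰ F.
C₂ = κ₂ε₀A/d₂ = 1.93 × 8.85×10⁻¹² × 3.63×10⁻³ / 1.65×10⁻³ = 3.77×10⁻¹¹ F.
C = (1/C₁ + 1/C₂)⁻¹ = 3.01×10⁻¹¹ F.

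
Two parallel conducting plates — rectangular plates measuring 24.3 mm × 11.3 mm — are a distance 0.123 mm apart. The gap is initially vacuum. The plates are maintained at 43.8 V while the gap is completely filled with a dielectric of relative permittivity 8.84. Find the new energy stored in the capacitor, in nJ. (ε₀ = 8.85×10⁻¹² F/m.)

U ≈ 168 nJ

A = 24.3 × 11.3 mm² = 2.75×10⁻⁴ m².
Initially C₁ = ε₀A/d = 8.85×10⁻¹² × 2.75×10⁻⁴ / 1.23×10⁻⁴ = 1.98×10⁻¹¹ F.
U₁ = 1.90×10⁻⁸ J.
Battery connected ⇒ V is held fixed. C₂ = 8.84 C₁ and U = ½CV², so U₂/U₁ = C₂/C₁ = 8.84.
U₂ = 8.84 × 1.90×10⁻⁸ = 1.68×10⁻⁷ J.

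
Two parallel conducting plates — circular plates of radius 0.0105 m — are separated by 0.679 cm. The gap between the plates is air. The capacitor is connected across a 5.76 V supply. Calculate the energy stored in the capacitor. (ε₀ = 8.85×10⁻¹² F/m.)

A = π(0.0105 m)² = 3.46×10⁻⁴ m².
C = ε₀A/d = 8.85×10⁻¹² × 3.46×10⁻⁴ / 6.79×10⁻³ = 4.51×10⁻¹³ F.
U = ½CV² = ½ × 4.51×10⁻¹³ × (5.76)² = 7.49×10⁻¹² J.

U ≈ 7.49 pJ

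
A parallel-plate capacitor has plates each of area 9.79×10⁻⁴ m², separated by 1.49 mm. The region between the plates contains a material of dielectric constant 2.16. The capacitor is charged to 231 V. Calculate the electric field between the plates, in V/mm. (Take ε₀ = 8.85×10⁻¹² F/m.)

E = V/d = 231 / 1.49×10⁻³ = 1.55×10⁵ V/m.

E ≈ 155 V/mm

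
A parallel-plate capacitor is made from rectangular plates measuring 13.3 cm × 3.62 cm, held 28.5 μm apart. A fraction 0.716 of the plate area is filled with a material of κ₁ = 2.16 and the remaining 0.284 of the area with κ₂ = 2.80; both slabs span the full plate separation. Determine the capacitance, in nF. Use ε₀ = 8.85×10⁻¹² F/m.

A = 13.3 × 3.62 cm² = 4.81×10⁻³ m².
Side-by-side slabs ⇒ two capacitors in parallel, each spanning the full gap.
C₁ = κ₁ε₀A₁/d = 2.16 × 8.85×10⁻¹² × 3.45×10⁻³ / 2.85×10⁻⁵ = 2.31×10⁻⁹ F.
C₂ = κ₂ε₀A₂/d = 2.80 × 8.85×10⁻¹² × 1.37×10⁻³ / 2.85×10⁻⁵ = 1.19×10⁻⁹ F.
C = C₁ + C₂ = 3.50×10⁻⁹ F.

C ≈ 3.50 nF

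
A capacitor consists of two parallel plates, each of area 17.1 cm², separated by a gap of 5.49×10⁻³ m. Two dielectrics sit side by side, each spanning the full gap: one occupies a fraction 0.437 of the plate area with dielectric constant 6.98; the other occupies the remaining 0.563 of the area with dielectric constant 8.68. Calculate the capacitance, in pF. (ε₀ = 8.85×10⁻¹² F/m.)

C ≈ 21.9 pF

A = 17.1 cm² = 1.71×10⁻³ m².
Side-by-side slabs ⇒ two capacitors in parallel, each spanning the full gap.
C₁ = κ₁ε₀A₁/d = 6.98 × 8.85×10⁻¹² × 7.47×10⁻⁴ / 5.49×10⁻³ = 8.41×10⁻¹² F.
C₂ = κ₂ε₀A₂/d = 8.68 × 8.85×10⁻¹² × 9.63×10⁻⁴ / 5.49×10⁻³ = 1.35×10⁻¹¹ F.
C = C₁ + C₂ = 2.19×10⁻¹¹ F.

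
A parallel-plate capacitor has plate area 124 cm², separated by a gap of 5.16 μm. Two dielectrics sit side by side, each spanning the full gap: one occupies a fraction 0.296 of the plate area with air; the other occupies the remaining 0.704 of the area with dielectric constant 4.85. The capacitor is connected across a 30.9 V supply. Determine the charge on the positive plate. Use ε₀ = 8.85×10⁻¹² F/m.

2.44 μC

A = 124 cm² = 1.24×10⁻² m².
Side-by-side slabs ⇒ two capacitors in parallel, each spanning the full gap.
C₁ = κ₁ε₀A₁/d = 1.00 × 8.85×10⁻¹² × 3.67×10⁻³ / 5.16×10⁻⁶ = 6.30×10⁻⁹ F.
C₂ = κ₂ε₀A₂/d = 4.85 × 8.85×10⁻¹² × 8.73×10⁻³ / 5.16×10⁻⁶ = 7.26×10⁻⁸ F.
C = C₁ + C₂ = 7.89×10⁻⁸ F.
Q = CV = 7.89×10⁻⁸ × 30.9 = 2.44×10⁻⁶ C.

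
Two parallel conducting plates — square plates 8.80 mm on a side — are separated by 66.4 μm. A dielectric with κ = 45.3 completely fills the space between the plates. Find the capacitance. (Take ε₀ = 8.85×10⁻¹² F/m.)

C ≈ 468 pF

A = (8.80 mm)² = 7.74×10⁻⁵ m².
C = κε₀A/d = 45.3 × 8.85×10⁻¹² × 7.74×10⁻⁵ / 6.64×10⁻⁵ = 4.68×10⁻¹⁰ F.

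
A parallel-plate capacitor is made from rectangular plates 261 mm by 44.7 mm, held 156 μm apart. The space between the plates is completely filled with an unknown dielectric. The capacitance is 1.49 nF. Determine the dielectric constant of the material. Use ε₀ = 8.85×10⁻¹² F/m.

2.25

A = 261 × 44.7 mm² = 1.17×10⁻² m².
κ = Cd/(ε₀A) = 1.49×10⁻⁹ × 1.56×10⁻⁴ / (8.85×10⁻¹² × 1.17×10⁻²) = 2.25.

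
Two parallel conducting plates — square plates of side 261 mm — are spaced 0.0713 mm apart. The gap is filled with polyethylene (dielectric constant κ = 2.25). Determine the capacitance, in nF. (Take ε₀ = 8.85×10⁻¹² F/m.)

A = (261 mm)² = 6.81×10⁻² m².
C = κε₀A/d = 2.25 × 8.85×10⁻¹² × 6.81×10⁻² / 7.13×10⁻⁵ = 1.90×10⁻⁸ F.

19.0 nF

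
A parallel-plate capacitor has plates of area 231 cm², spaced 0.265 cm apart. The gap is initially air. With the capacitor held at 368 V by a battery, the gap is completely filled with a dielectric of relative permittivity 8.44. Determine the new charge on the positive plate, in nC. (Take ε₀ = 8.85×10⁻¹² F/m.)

Q ≈ 240 nC

A = 231 cm² = 2.31×10⁻² m².
Initially C₁ = ε₀A/d = 8.85×10⁻¹² × 2.31×10⁻² / 2.65×10⁻³ = 7.71×10⁻¹¹ F.
Q₁ = 2.84×10⁻⁸ C.
Battery connected ⇒ V is held fixed. C₂ = 8.44 C₁ and Q = CV, so Q₂/Q₁ = C₂/C₁ = 8.44.
Q₂ = 8.44 × 2.84×10⁻⁸ = 2.40×10⁻⁷ C.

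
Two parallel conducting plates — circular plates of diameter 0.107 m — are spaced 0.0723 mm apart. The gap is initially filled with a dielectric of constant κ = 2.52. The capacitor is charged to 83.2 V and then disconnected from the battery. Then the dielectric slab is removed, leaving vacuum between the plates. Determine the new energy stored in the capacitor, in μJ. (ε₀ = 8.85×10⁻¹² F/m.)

24.2 μJ

A = π(0.107/2 m)² = 8.99×10⁻³ m².
Initially C₁ = κε₀A/d = 2.52 × 8.85×10⁻¹² × 8.99×10⁻³ / 7.23×10⁻⁵ = 2.77×10⁻⁹ F.
U₁ = 9.60×10⁻⁶ J.
Isolated ⇒ Q is held fixed. C₂ = 0.397 C₁ and U = Q²/(2C), so U₂/U₁ = C₁/C₂ = 2.52.
U₂ = 2.52 × 9.60×10⁻⁶ = 2.42×10⁻⁵ J.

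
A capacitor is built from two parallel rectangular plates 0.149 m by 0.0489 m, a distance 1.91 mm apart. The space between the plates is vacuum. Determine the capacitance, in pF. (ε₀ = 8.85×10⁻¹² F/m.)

A = 0.149 × 0.0489 m² = 7.29×10⁻³ m².
C = ε₀A/d = 8.85×10⁻¹² × 7.29×10⁻³ / 1.91×10⁻³ = 3.38×10⁻¹¹ F.

33.8 pF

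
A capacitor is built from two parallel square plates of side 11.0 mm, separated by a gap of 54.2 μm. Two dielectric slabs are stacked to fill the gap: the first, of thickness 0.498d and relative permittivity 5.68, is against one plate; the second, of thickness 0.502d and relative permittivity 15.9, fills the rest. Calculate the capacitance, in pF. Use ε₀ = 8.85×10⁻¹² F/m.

A = (11.0 mm)² = 1.21×10⁻⁴ m².
Stacked slabs ⇒ two capacitors in series, each with the full plate area.
C₁ = κ₁ε₀A/d₁ = 5.68 × 8.85×10⁻¹² × 1.21×10⁻⁴ / 2.70×10⁻⁵ = 2.25×10⁻¹⁰ F.
C₂ = κ₂ε₀A/d₂ = 15.9 × 8.85×10⁻¹² × 1.21×10⁻⁴ / 2.72×10⁻⁵ = 6.26×10⁻¹⁰ F.
C = (1/C₁ + 1/C₂)⁻¹ = 1.66×10⁻¹⁰ F.

166 pF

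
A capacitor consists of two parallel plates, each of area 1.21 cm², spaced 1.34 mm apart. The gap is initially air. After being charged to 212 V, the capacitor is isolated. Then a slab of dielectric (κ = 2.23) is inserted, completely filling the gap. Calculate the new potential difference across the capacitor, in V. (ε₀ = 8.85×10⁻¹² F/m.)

A = 1.21 cm² = 1.21×10⁻⁴ m².
Initially C₁ = ε₀A/d = 8.85×10⁻¹² × 1.21×10⁻⁴ / 1.34×10⁻³ = 7.99×10⁻¹³ F.
V₁ = 2.12×10² V.
Isolated ⇒ Q is held fixed. C₂ = 2.23 C₁ and V = Q/C, so V₂/V₁ = C₁/C₂ = 0.448.
V₂ = 0.448 × 2.12×10² = 95.1 V.

V ≈ 95.1 V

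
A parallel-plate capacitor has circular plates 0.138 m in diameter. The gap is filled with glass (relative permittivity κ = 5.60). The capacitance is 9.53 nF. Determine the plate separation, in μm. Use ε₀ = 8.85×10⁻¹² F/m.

d ≈ 77.8 μm

A = π(0.138/2 m)² = 1.50×10⁻² m².
d = κε₀A/C = 5.60 × 8.85×10⁻¹² × 1.50×10⁻² / 9.53×10⁻⁹ = 7.78×10⁻⁵ m.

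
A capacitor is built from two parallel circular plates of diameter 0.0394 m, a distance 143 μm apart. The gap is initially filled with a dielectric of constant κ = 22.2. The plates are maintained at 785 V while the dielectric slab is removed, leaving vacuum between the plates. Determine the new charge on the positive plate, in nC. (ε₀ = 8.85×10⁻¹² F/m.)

A = π(0.0394/2 m)² = 1.22×10⁻³ m².
Initially C₁ = κε₀A/d = 22.2 × 8.85×10⁻¹² × 1.22×10⁻³ / 1.43×10⁻⁴ = 1.68×10⁻⁹ F.
Q₁ = 1.31×10⁻⁶ C.
Battery connected ⇒ V is held fixed. C₂ = 0.0450 C₁ and Q = CV, so Q₂/Q₁ = C₂/C₁ = 0.0450.
Q₂ = 0.0450 × 1.31×10⁻⁶ = 5.92×10⁻⁸ C.

59.2 nC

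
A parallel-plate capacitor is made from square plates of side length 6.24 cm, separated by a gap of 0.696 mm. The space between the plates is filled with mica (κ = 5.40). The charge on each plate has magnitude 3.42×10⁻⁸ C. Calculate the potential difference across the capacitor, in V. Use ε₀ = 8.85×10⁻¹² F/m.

A = (6.24 cm)² = 3.89×10⁻³ m².
C = κε₀A/d = 5.40 × 8.85×10⁻¹² × 3.89×10⁻³ / 6.96×10⁻⁴ = 2.67×10⁻¹⁰ F.
V = Q/C = 3.42×10⁻⁸ / 2.67×10⁻¹⁰ = 1.28×10² V.

V ≈ 128 V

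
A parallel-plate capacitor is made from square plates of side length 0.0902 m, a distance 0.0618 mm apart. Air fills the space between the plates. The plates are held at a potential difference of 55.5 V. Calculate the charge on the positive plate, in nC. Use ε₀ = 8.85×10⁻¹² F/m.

64.7 nC

A = (0.0902 m)² = 8.14×10⁻³ m².
C = ε₀A/d = 8.85×10⁻¹² × 8.14×10⁻³ / 6.18×10⁻⁵ = 1.17×10⁻⁹ F.
Q = CV = 1.17×10⁻⁹ × 55.5 = 6.47×10⁻⁸ C.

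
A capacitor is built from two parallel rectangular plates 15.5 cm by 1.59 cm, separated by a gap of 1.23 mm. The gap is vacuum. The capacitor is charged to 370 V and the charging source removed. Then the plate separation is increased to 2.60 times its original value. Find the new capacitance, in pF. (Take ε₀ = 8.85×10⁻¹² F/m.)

6.82 pF

A = 15.5 × 1.59 cm² = 2.46×10⁻³ m².
Initially C₁ = ε₀A/d = 8.85×10⁻¹² × 2.46×10⁻³ / 1.23×10⁻³ = 1.77×10⁻¹¹ F.
C = ε₀A/d scales as 1/d, so C₂/C₁ = d₁/d₂ = 1/2.60 = 0.385.
C₂ = 0.385 × 1.77×10⁻¹¹ = 6.82×10⁻¹² F.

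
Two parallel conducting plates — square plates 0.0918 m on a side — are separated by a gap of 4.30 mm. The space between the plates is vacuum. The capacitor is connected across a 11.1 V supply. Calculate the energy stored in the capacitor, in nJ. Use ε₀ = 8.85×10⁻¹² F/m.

A = (0.0918 m)² = 8.43×10⁻³ m².
C = ε₀A/d = 8.85×10⁻¹² × 8.43×10⁻³ / 4.30×10⁻³ = 1.73×10⁻¹¹ F.
U = ½CV² = ½ × 1.73×10⁻¹¹ × (11.1)² = 1.07×10⁻⁹ J.

U ≈ 1.07 nJ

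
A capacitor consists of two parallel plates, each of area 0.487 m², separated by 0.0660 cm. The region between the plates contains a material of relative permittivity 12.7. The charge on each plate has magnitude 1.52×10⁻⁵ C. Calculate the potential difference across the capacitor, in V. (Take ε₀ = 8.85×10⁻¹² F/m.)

C = κε₀A/d = 12.7 × 8.85×10⁻¹² × 0.487 / 6.60×10⁻⁴ = 8.29×10⁻⁸ F.
V = Q/C = 1.52×10⁻⁵ / 8.29×10⁻⁸ = 1.83×10² V.

V ≈ 183 V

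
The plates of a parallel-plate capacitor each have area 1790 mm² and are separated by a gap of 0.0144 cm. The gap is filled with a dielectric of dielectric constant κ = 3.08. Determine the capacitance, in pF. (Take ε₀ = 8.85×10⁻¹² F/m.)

C ≈ 339 pF

A = 1790 mm² = 1.79×10⁻³ m².
C = κε₀A/d = 3.08 × 8.85×10⁻¹² × 1.79×10⁻³ / 1.44×10⁻⁴ = 3.39×10⁻¹⁰ F.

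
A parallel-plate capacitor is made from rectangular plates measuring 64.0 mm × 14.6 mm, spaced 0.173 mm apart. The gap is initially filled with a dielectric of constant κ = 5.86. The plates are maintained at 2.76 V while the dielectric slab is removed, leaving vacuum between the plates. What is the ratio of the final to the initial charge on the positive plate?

0.171

Battery connected ⇒ V is held fixed.
C₂ = 0.171 C₁ and Q = CV, so Q₂/Q₁ = C₂/C₁ = 0.171.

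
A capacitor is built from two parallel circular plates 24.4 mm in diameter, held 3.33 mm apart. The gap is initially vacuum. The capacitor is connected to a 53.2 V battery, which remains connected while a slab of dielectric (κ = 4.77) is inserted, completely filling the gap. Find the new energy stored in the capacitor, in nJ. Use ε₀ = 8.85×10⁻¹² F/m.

A = π(24.4/2 mm)² = 4.68×10⁻⁴ m².
Initially C₁ = ε₀A/d = 8.85×10⁻¹² × 4.68×10⁻⁴ / 3.33×10⁻³ = 1.24×10⁻¹² F.
U₁ = 1.76×10⁻⁹ J.
Battery connected ⇒ V is held fixed. C₂ = 4.77 C₁ and U = ½CV², so U₂/U₁ = C₂/C₁ = 4.77.
U₂ = 4.77 × 1.76×10⁻⁹ = 8.39×10⁻⁹ J.

U ≈ 8.39 nJ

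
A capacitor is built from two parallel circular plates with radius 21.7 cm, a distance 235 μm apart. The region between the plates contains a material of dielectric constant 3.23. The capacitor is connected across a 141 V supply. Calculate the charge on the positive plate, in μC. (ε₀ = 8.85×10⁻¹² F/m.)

A = π(21.7 cm)² = 0.148 m².
C = κε₀A/d = 3.23 × 8.85×10⁻¹² × 0.148 / 2.35×10⁻⁴ = 1.80×10⁻⁸ F.
Q = CV = 1.80×10⁻⁸ × 141 = 2.54×10⁻⁶ C.

2.54 μC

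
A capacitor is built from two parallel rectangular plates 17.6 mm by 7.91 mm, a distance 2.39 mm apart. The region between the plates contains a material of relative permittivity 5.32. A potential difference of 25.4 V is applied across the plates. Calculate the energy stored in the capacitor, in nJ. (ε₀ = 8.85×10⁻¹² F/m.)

A = 17.6 × 7.91 mm² = 1.39×10⁻⁴ m².
C = κε₀A/d = 5.32 × 8.85×10⁻¹² × 1.39×10⁻⁴ / 2.39×10⁻³ = 2.74×10⁻¹² F.
U = ½CV² = ½ × 2.74×10⁻¹² × (25.4)² = 8.85×10⁻¹⁰ J.

U ≈ 0.885 nJ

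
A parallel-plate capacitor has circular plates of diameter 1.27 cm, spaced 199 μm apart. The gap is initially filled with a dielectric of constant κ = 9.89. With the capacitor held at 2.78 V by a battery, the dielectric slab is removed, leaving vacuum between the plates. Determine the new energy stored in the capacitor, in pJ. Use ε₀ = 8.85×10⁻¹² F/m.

A = π(1.27/2 cm)² = 1.27×10⁻⁴ m².
Initially C₁ = κε₀A/d = 9.89 × 8.85×10⁻¹² × 1.27×10⁻⁴ / 1.99×10⁻⁴ = 5.57×10⁻¹¹ F.
U₁ = 2.15×10⁻¹⁰ J.
Battery connected ⇒ V is held fixed. C₂ = 0.101 C₁ and U = ½CV², so U₂/U₁ = C₂/C₁ = 0.101.
U₂ = 0.101 × 2.15×10⁻¹⁰ = 2.18×10⁻¹¹ J.

21.8 pJ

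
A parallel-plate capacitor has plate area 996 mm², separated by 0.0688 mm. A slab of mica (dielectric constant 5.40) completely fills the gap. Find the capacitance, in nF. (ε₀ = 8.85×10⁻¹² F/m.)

0.692 nF

A = 996 mm² = 9.96×10⁻⁴ m².
C = κε₀A/d = 5.40 × 8.85×10⁻¹² × 9.96×10⁻⁴ / 6.88×10⁻⁵ = 6.92×10⁻¹⁰ F.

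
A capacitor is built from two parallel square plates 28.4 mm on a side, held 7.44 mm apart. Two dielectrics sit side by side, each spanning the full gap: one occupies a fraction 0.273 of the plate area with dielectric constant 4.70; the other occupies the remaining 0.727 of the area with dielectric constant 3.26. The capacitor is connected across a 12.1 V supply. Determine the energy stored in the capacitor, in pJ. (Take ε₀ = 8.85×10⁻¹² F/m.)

U ≈ 257 pJ

A = (28.4 mm)² = 8.07×10⁻⁴ m².
Side-by-side slabs ⇒ two capacitors in parallel, each spanning the full gap.
C₁ = κ₁ε₀A₁/d = 4.70 × 8.85×10⁻¹² × 2.20×10⁻⁴ / 7.44×10⁻³ = 1.23×10⁻¹² F.
C₂ = κ₂ε₀A₂/d = 3.26 × 8.85×10⁻¹² × 5.86×10⁻⁴ / 7.44×10⁻³ = 2.27×10⁻¹² F.
C = C₁ + C₂ = 3.50×10⁻¹² F.
U = ½CV² = ½ × 3.50×10⁻¹² × (12.1)² = 2.57×10⁻¹⁰ J.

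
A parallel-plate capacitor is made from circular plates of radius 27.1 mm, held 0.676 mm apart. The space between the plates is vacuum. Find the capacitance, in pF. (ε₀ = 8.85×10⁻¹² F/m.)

30.2 pF

A = π(27.1 mm)² = 2.31×10⁻³ m².
C = ε₀A/d = 8.85×10⁻¹² × 2.31×10⁻³ / 6.76×10⁻⁴ = 3.02×10⁻¹¹ F.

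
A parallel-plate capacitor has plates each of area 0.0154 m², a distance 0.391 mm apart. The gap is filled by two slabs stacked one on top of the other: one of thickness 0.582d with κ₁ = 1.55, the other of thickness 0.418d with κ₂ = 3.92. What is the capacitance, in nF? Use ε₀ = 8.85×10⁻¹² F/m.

0.723 nF

Stacked slabs ⇒ two capacitors in series, each with the full plate area.
C₁ = κ₁ε₀A/d₁ = 1.55 × 8.85×10⁻¹² × 1.54×10⁻² / 2.28×10⁻⁴ = 9.28×10⁻¹⁰ F.
C₂ = κ₂ε₀A/d₂ = 3.92 × 8.85×10⁻¹² × 1.54×10⁻² / 1.63×10⁻⁴ = 3.27×10⁻⁹ F.
C = (1/C₁ + 1/C₂)⁻¹ = 7.23×10⁻¹⁰ F.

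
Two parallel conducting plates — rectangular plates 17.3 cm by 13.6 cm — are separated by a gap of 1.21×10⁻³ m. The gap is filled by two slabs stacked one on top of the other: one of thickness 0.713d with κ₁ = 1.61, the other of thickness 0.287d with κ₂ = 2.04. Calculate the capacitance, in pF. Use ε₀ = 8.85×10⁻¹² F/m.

C ≈ 295 pF

A = 17.3 × 13.6 cm² = 2.35×10⁻² m².
Stacked slabs ⇒ two capacitors in series, each with the full plate area.
C₁ = κ₁ε₀A/d₁ = 1.61 × 8.85×10⁻¹² × 2.35×10⁻² / 8.63×10⁻⁴ = 3.89×10⁻¹⁰ F.
C₂ = κ₂ε₀A/d₂ = 2.04 × 8.85×10⁻¹² × 2.35×10⁻² / 3.47×10⁻⁴ = 1.22×10⁻⁹ F.
C = (1/C₁ + 1/C₂)⁻¹ = 2.95×10⁻¹⁰ F.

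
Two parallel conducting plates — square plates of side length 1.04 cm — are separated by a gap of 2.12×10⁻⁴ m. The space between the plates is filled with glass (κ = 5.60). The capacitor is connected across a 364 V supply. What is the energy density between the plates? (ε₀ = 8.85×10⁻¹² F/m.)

73.1 J/m³

E = V/d = 364 / 2.12×10⁻⁴ = 1.72×10⁶ V/m.
u = ½κε₀E² = ½ × 5.60 × 8.85×10⁻¹² × (1.72×10⁶)² = 73.1 J/m³.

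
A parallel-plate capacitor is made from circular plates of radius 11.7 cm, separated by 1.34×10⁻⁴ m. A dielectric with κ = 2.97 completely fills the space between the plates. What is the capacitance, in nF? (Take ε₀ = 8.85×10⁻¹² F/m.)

C ≈ 8.44 nF

A = π(11.7 cm)² = 4.30×10⁻² m².
C = κε₀A/d = 2.97 × 8.85×10⁻¹² × 4.30×10⁻² / 1.34×10⁻⁴ = 8.44×10⁻⁹ F.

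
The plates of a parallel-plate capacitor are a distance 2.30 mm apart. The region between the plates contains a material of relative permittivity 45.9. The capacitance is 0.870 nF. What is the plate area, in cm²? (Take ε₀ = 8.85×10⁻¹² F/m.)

49.3 cm²

A = Cd/(κε₀) = 8.70×10⁻¹⁰ × 2.30×10⁻³ / (45.9 × 8.85×10⁻¹²) = 4.93×10⁻³ m².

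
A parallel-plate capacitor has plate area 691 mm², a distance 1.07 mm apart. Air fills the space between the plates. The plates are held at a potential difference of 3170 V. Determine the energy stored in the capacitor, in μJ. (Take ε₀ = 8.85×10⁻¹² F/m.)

28.7 μJ

A = 691 mm² = 6.91×10⁻⁴ m².
C = ε₀A/d = 8.85×10⁻¹² × 6.91×10⁻⁴ / 1.07×10⁻³ = 5.72×10⁻¹² F.
U = ½CV² = ½ × 5.72×10⁻¹² × (3170)² = 2.87×10⁻⁵ J.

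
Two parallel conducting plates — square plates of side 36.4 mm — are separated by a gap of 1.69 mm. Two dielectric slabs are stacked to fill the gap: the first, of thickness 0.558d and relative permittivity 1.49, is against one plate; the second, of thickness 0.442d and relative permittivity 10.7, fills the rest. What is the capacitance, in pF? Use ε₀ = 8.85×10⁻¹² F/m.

C ≈ 16.7 pF

A = (36.4 mm)² = 1.32×10⁻³ m².
Stacked slabs ⇒ two capacitors in series, each with the full plate area.
C₁ = κ₁ε₀A/d₁ = 1.49 × 8.85×10⁻¹² × 1.32×10⁻³ / 9.43×10⁻⁴ = 1.85×10⁻¹¹ F.
C₂ = κ₂ε₀A/d₂ = 10.7 × 8.85×10⁻¹² × 1.32×10⁻³ / 7.47×10⁻⁴ = 1.68×10⁻¹⁰ F.
C = (1/C₁ + 1/C₂)⁻¹ = 1.67×10⁻¹¹ F.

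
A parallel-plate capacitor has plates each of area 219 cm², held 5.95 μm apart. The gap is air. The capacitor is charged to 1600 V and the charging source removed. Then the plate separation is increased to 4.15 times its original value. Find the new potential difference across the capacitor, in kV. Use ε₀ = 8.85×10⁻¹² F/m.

A = 219 cm² = 2.19×10⁻² m².
Initially C₁ = ε₀A/d = 8.85×10⁻¹² × 2.19×10⁻² / 5.95×10⁻⁶ = 3.26×10⁻⁸ F.
V₁ = 1.60×10³ V.
Isolated ⇒ Q is held fixed. C₂ = 0.241 C₁ and V = Q/C, so V₂/V₁ = C₁/C₂ = 4.15.
V₂ = 4.15 × 1.60×10³ = 6.64×10³ V.

6.64 kV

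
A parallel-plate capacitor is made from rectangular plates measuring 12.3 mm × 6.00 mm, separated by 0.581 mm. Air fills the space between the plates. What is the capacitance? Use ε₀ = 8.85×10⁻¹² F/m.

A = 12.3 × 6.00 mm² = 7.38×10⁻⁵ m².
C = ε₀A/d = 8.85×10⁻¹² × 7.38×10⁻⁵ / 5.81×10⁻⁴ = 1.12×10⁻¹² F.

C ≈ 1.12 pF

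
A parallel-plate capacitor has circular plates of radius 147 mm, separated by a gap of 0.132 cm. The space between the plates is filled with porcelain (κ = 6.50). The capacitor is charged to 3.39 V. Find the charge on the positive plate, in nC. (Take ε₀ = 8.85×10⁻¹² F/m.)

A = π(147 mm)² = 6.79×10⁻² m².
C = κε₀A/d = 6.50 × 8.85×10⁻¹² × 6.79×10⁻² / 1.32×10⁻³ = 2.96×10⁻⁹ F.
Q = CV = 2.96×10⁻⁹ × 3.39 = 1.00×10⁻⁸ C.

10.0 nC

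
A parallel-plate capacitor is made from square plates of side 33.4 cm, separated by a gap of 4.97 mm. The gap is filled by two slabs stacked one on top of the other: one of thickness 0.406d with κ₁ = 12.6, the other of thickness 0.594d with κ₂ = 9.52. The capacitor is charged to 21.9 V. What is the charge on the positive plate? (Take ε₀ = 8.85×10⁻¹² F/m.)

A = (33.4 cm)² = 0.112 m².
Stacked slabs ⇒ two capacitors in series, each with the full plate area.
C₁ = κ₁ε₀A/d₁ = 12.6 × 8.85×10⁻¹² × 0.112 / 2.02×10⁻³ = 6.16×10⁻⁹ F.
C₂ = κ₂ε₀A/d₂ = 9.52 × 8.85×10⁻¹² × 0.112 / 2.95×10⁻³ = 3.18×10⁻⁹ F.
C = (1/C₁ + 1/C₂)⁻¹ = 2.10×10⁻⁹ F.
Q = CV = 2.10×10⁻⁹ × 21.9 = 4.60×10⁻⁸ C.

46.0 nC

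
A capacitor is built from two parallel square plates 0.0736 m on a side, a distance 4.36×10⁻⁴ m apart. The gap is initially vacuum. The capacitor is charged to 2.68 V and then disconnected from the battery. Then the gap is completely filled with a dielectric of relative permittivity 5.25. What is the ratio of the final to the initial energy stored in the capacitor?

Isolated ⇒ Q is held fixed.
C₂ = 5.25 C₁ and U = Q²/(2C), so U₂/U₁ = C₁/C₂ = 0.190.

0.190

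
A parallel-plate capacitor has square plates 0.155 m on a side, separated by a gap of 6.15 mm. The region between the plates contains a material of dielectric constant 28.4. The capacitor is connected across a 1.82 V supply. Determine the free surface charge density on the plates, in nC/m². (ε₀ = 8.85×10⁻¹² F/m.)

74.4 nC/m²

A = (0.155 m)² = 2.40×10⁻² m².
C = κε₀A/d = 28.4 × 8.85×10⁻¹² × 2.40×10⁻² / 6.15×10⁻³ = 9.82×10⁻¹⁰ F.
σ = Q/A = CV/A = 9.82×10⁻¹⁰ × 1.82 / 2.40×10⁻² = 7.44×10⁻⁸ C/m².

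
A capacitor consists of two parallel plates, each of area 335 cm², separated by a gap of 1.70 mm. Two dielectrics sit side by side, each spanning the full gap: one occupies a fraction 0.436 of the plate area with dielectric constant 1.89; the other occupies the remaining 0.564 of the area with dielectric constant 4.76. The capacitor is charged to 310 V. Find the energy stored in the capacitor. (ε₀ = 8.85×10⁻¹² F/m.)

29.4 μJ

A = 335 cm² = 3.35×10⁻² m².
Side-by-side slabs ⇒ two capacitors in parallel, each spanning the full gap.
C₁ = κ₁ε₀A₁/d = 1.89 × 8.85×10⁻¹² × 1.46×10⁻² / 1.70×10⁻³ = 1.44×10⁻¹⁰ F.
C₂ = κ₂ε₀A₂/d = 4.76 × 8.85×10⁻¹² × 1.89×10⁻² / 1.70×10⁻³ = 4.68×10⁻¹⁰ F.
C = C₁ + C₂ = 6.12×10⁻¹⁰ F.
U = ½CV² = ½ × 6.12×10⁻¹⁰ × (310)² = 2.94×10⁻⁵ J.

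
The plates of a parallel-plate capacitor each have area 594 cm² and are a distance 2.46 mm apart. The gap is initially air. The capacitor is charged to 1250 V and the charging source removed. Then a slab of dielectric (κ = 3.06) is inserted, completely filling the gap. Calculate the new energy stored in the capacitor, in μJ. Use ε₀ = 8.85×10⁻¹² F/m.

A = 594 cm² = 5.94×10⁻² m².
Initially C₁ = ε₀A/d = 8.85×10⁻¹² × 5.94×10⁻² / 2.46×10⁻³ = 2.14×10⁻¹⁰ F.
U₁ = 1.67×10⁻⁴ J.
Isolated ⇒ Q is held fixed. C₂ = 3.06 C₁ and U = Q²/(2C), so U₂/U₁ = C₁/C₂ = 0.327.
U₂ = 0.327 × 1.67×10⁻⁴ = 5.46×10⁻⁵ J.

U ≈ 54.6 μJ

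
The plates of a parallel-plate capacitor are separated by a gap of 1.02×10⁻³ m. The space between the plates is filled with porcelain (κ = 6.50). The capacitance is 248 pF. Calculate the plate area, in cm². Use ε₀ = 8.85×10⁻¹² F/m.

A ≈ 44.0 cm²

A = Cd/(κε₀) = 2.48×10⁻¹⁰ × 1.02×10⁻³ / (6.50 × 8.85×10⁻¹²) = 4.40×10⁻³ m².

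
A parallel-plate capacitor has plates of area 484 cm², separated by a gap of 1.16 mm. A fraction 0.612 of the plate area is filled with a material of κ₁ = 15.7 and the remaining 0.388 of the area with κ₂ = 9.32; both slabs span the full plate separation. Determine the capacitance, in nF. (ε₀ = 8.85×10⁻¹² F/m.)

4.88 nF

A = 484 cm² = 4.84×10⁻² m².
Side-by-side slabs ⇒ two capacitors in parallel, each spanning the full gap.
C₁ = κ₁ε₀A₁/d = 15.7 × 8.85×10⁻¹² × 2.96×10⁻² / 1.16×10⁻³ = 3.55×10⁻⁹ F.
C₂ = κ₂ε₀A₂/d = 9.32 × 8.85×10⁻¹² × 1.88×10⁻² / 1.16×10⁻³ = 1.34×10⁻⁹ F.
C = C₁ + C₂ = 4.88×10⁻⁹ F.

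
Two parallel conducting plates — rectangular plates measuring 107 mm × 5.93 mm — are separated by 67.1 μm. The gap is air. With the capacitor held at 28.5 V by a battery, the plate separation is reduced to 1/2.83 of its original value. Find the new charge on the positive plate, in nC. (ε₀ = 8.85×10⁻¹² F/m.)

Q ≈ 6.75 nC

A = 107 × 5.93 mm² = 6.35×10⁻⁴ m².
Initially C₁ = ε₀A/d = 8.85×10⁻¹² × 6.35×10⁻⁴ / 6.71×10⁻⁵ = 8.37×10⁻¹¹ F.
Q₁ = 2.39×10⁻⁹ C.
Battery connected ⇒ V is held fixed. C₂ = 2.83 C₁ and Q = CV, so Q₂/Q₁ = C₂/C₁ = 2.83.
Q₂ = 2.83 × 2.39×10⁻⁹ = 6.75×10⁻⁹ C.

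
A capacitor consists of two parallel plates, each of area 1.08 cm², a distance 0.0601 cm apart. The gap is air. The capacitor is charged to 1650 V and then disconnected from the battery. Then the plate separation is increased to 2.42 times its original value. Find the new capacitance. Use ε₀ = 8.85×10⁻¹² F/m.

A = 1.08 cm² = 1.08×10⁻⁴ m².
Initially C₁ = ε₀A/d = 8.85×10⁻¹² × 1.08×10⁻⁴ / 6.01×10⁻⁴ = 1.59×10⁻¹² F.
C = ε₀A/d scales as 1/d, so C₂/C₁ = d₁/d₂ = 1/2.42 = 0.413.
C₂ = 0.413 × 1.59×10⁻¹² = 6.57×10⁻¹³ F.

0.657 pF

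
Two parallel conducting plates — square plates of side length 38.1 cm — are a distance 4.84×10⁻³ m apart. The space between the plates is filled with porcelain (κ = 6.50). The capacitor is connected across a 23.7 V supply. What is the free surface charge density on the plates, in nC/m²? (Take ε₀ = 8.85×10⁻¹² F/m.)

A = (38.1 cm)² = 0.145 m².
C = κε₀A/d = 6.50 × 8.85×10⁻¹² × 0.145 / 4.84×10⁻³ = 1.73×10⁻⁹ F.
σ = Q/A = CV/A = 1.73×10⁻⁹ × 23.7 / 0.145 = 2.82×10⁻⁷ C/m².

282 nC/m²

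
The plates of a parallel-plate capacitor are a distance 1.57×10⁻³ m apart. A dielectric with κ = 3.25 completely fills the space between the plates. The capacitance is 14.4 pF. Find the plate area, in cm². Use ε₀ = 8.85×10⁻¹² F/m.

A = Cd/(κε₀) = 1.44×10⁻¹¹ × 1.57×10⁻³ / (3.25 × 8.85×10⁻¹²) = 7.86×10⁻⁴ m².

7.86 cm²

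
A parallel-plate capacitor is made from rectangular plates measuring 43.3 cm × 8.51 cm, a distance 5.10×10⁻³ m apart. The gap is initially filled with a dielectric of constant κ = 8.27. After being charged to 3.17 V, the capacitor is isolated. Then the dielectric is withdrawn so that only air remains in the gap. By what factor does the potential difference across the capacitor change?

V₂/V₁ ≈ 8.27

Isolated ⇒ Q is held fixed.
C₂ = 0.121 C₁ and V = Q/C, so V₂/V₁ = C₁/C₂ = 8.27.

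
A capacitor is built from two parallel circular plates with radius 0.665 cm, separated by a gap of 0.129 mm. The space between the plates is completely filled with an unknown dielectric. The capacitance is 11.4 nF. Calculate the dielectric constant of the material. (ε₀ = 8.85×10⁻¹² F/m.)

A = π(0.665 cm)² = 1.39×10⁻⁴ m².
κ = Cd/(ε₀A) = 1.14×10⁻⁸ × 1.29×10⁻⁴ / (8.85×10⁻¹² × 1.39×10⁻⁴) = 1196.

κ ≈ 1196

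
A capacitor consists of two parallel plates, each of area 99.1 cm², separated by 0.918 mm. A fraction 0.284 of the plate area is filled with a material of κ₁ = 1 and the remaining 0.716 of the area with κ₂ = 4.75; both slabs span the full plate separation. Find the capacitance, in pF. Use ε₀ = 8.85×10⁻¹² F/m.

352 pF

A = 99.1 cm² = 9.91×10⁻³ m².
Side-by-side slabs ⇒ two capacitors in parallel, each spanning the full gap.
C₁ = κ₁ε₀A₁/d = 1.00 × 8.85×10⁻¹² × 2.81×10⁻³ / 9.18×10⁻⁴ = 2.71×10⁻¹¹ F.
C₂ = κ₂ε₀A₂/d = 4.75 × 8.85×10⁻¹² × 7.10×10⁻³ / 9.18×10⁻⁴ = 3.25×10⁻¹⁰ F.
C = C₁ + C₂ = 3.52×10⁻¹⁰ F.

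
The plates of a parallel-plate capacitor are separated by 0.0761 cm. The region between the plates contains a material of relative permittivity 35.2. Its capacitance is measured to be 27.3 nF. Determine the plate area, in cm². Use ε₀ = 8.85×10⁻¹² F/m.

A = Cd/(κε₀) = 2.73×10⁻⁸ × 7.61×10⁻⁴ / (35.2 × 8.85×10⁻¹²) = 6.67×10⁻² m².

A ≈ 667 cm²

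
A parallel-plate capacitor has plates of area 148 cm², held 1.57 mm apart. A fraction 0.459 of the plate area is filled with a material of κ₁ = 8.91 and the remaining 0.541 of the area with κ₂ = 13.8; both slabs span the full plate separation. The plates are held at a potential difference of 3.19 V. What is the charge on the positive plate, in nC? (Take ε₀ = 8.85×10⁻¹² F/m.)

A = 148 cm² = 1.48×10⁻² m².
Side-by-side slabs ⇒ two capacitors in parallel, each spanning the full gap.
C₁ = κ₁ε₀A₁/d = 8.91 × 8.85×10⁻¹² × 6.79×10⁻³ / 1.57×10⁻³ = 3.41×10⁻¹⁰ F.
C₂ = κ₂ε₀A₂/d = 13.8 × 8.85×10⁻¹² × 8.01×10⁻³ / 1.57×10⁻³ = 6.23×10⁻¹⁰ F.
C = C₁ + C₂ = 9.64×10⁻¹⁰ F.
Q = CV = 9.64×10⁻¹⁰ × 3.19 = 3.08×10⁻⁹ C.

3.08 nC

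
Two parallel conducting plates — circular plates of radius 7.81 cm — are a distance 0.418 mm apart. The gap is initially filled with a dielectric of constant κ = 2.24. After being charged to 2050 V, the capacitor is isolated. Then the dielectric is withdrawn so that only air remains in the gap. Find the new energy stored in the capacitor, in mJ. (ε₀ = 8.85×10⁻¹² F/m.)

U ≈ 4.28 mJ

A = π(7.81 cm)² = 1.92×10⁻² m².
Initially C₁ = κε₀A/d = 2.24 × 8.85×10⁻¹² × 1.92×10⁻² / 4.18×10⁻⁴ = 9.09×10⁻¹⁰ F.
U₁ = 1.91×10⁻³ J.
Isolated ⇒ Q is held fixed. C₂ = 0.446 C₁ and U = Q²/(2C), so U₂/U₁ = C₁/C₂ = 2.24.
U₂ = 2.24 × 1.91×10⁻³ = 4.28×10⁻³ J.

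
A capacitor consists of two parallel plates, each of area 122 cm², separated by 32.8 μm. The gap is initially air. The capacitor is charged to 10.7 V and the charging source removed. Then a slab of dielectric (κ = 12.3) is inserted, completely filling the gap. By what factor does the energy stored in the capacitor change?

Isolated ⇒ Q is held fixed.
C₂ = 12.3 C₁ and U = Q²/(2C), so U₂/U₁ = C₁/C₂ = 0.0813.

U₂/U₁ ≈ 0.0813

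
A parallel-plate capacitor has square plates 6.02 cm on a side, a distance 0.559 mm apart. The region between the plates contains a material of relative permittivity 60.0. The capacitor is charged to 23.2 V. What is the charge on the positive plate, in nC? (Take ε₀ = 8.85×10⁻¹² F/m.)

Q ≈ 79.9 nC

A = (6.02 cm)² = 3.62×10⁻³ m².
C = κε₀A/d = 60.0 × 8.85×10⁻¹² × 3.62×10⁻³ / 5.59×10⁻⁴ = 3.44×10⁻⁹ F.
Q = CV = 3.44×10⁻⁹ × 23.2 = 7.99×10⁻⁸ C.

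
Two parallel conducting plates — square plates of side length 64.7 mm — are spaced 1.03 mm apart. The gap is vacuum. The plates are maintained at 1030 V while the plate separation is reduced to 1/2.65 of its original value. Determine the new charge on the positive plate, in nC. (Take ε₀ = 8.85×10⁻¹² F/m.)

Q ≈ 98.2 nC

A = (64.7 mm)² = 4.19×10⁻³ m².
Initially C₁ = ε₀A/d = 8.85×10⁻¹² × 4.19×10⁻³ / 1.03×10⁻³ = 3.60×10⁻¹¹ F.
Q₁ = 3.70×10⁻⁸ C.
Battery connected ⇒ V is held fixed. C₂ = 2.65 C₁ and Q = CV, so Q₂/Q₁ = C₂/C₁ = 2.65.
Q₂ = 2.65 × 3.70×10⁻⁸ = 9.82×10⁻⁸ C.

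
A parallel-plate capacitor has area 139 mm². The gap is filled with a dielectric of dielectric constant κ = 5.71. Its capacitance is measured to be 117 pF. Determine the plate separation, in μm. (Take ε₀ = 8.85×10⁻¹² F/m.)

60.0 μm

A = 139 mm² = 1.39×10⁻⁴ m².
d = κε₀A/C = 5.71 × 8.85×10⁻¹² × 1.39×10⁻⁴ / 1.17×10⁻¹⁰ = 6.00×10⁻⁵ m.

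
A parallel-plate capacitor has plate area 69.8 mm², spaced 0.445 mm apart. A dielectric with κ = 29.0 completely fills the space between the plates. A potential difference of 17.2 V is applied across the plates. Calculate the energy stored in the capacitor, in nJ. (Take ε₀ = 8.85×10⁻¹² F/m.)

A = 69.8 mm² = 6.98×10⁻⁵ m².
C = κε₀A/d = 29.0 × 8.85×10⁻¹² × 6.98×10⁻⁵ / 4.45×10⁻⁴ = 4.03×10⁻¹¹ F.
U = ½CV² = ½ × 4.03×10⁻¹¹ × (17.2)² = 5.95×10⁻⁹ J.

5.95 nJ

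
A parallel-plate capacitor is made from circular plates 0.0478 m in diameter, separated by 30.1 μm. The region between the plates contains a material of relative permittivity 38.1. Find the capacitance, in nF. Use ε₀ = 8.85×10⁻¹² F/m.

A = π(0.0478/2 m)² = 1.79×10⁻³ m².
C = κε₀A/d = 38.1 × 8.85×10⁻¹² × 1.79×10⁻³ / 3.01×10⁻⁵ = 2.01×10⁻⁸ F.

C ≈ 20.1 nF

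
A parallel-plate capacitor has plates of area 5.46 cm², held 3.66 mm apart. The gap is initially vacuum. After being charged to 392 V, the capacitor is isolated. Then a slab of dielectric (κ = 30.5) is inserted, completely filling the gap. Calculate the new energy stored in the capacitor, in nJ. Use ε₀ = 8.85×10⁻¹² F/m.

U ≈ 3.33 nJ

A = 5.46 cm² = 5.46×10⁻⁴ m².
Initially C₁ = ε₀A/d = 8.85×10⁻¹² × 5.46×10⁻⁴ / 3.66×10⁻³ = 1.32×10⁻¹² F.
U₁ = 1.01×10⁻⁷ J.
Isolated ⇒ Q is held fixed. C₂ = 30.5 C₁ and U = Q²/(2C), so U₂/U₁ = C₁/C₂ = 0.0328.
U₂ = 0.0328 × 1.01×10⁻⁷ = 3.33×10⁻⁹ J.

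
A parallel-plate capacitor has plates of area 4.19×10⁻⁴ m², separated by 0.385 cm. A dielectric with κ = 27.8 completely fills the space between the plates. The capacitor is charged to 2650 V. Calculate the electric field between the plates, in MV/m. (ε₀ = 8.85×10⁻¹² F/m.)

E = V/d = 2650 / 3.85×10⁻³ = 6.88×10⁵ V/m.

0.688 MV/m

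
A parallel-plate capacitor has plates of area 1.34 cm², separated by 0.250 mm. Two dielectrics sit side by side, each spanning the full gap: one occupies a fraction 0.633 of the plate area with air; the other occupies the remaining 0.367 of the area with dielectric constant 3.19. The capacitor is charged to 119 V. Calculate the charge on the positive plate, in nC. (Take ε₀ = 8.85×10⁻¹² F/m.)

Q ≈ 1.02 nC

A = 1.34 cm² = 1.34×10⁻⁴ m².
Side-by-side slabs ⇒ two capacitors in parallel, each spanning the full gap.
C₁ = κ₁ε₀A₁/d = 1.00 × 8.85×10⁻¹² × 8.48×10⁻⁵ / 2.50×10⁻⁴ = 3.00×10⁻¹² F.
C₂ = κ₂ε₀A₂/d = 3.19 × 8.85×10⁻¹² × 4.92×10⁻⁵ / 2.50×10⁻⁴ = 5.55×10⁻¹² F.
C = C₁ + C₂ = 8.56×10⁻¹² F.
Q = CV = 8.56×10⁻¹² × 119 = 1.02×10⁻⁹ C.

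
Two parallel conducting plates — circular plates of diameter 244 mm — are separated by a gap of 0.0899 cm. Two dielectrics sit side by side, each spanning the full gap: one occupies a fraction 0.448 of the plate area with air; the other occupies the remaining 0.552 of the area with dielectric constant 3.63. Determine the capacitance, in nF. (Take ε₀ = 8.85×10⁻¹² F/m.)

A = π(244/2 mm)² = 4.68×10⁻² m².
Side-by-side slabs ⇒ two capacitors in parallel, each spanning the full gap.
C₁ = κ₁ε₀A₁/d = 1.00 × 8.85×10⁻¹² × 2.09×10⁻² / 8.99×10⁻⁴ = 2.06×10⁻¹⁰ F.
C₂ = κ₂ε₀A₂/d = 3.63 × 8.85×10⁻¹² × 2.58×10⁻² / 8.99×10⁻⁴ = 9.22×10⁻¹⁰ F.
C = C₁ + C₂ = 1.13×10⁻⁹ F.

C ≈ 1.13 nF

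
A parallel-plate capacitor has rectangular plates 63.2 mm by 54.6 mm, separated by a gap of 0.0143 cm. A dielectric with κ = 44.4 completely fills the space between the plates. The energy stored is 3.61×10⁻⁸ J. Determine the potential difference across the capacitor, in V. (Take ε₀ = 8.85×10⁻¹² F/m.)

V ≈ 2.76 V

A = 63.2 × 54.6 mm² = 3.45×10⁻³ m².
C = κε₀A/d = 44.4 × 8.85×10⁻¹² × 3.45×10⁻³ / 1.43×10⁻⁴ = 9.48×10⁻⁹ F.
V = √(2U/C) = √(2 × 3.61×10⁻⁸ / 9.48×10⁻⁹) = 2.76 V.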